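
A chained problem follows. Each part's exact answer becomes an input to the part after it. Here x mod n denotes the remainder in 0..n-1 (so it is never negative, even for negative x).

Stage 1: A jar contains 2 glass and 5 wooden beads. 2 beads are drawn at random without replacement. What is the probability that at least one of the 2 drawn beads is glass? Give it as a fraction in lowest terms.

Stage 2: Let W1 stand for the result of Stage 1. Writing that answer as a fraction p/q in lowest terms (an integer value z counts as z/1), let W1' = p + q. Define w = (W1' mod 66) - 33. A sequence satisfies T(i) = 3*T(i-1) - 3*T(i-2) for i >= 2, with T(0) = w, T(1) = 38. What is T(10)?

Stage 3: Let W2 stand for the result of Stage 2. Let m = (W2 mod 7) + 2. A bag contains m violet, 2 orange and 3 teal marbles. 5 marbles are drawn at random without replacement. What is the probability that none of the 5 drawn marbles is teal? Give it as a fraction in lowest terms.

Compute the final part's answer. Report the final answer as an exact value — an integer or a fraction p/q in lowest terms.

1/12

Stage 1: total draws C(7,2) = 21; complement C(5,2) = 10; favorable 21 - 10 = 11; P = 11/21; answer 11/21
Stage 2: W1 = 11/21; threaded value p + q = 32; w = -1; T(2) = 3*(38) - 3*(-1) = 117; iterating: T(2)=117, T(3)=237, T(4)=360, T(5)=369, T(6)=27, T(7)=-1026, T(8)=-3159, T(9)=-6399, T(10)=-9720; answer -9720
Stage 3: W2 = -9720; m = 5; total draws C(10,5) = 252; favorable C(7,5) = 21; P = 1/12; answer 1/12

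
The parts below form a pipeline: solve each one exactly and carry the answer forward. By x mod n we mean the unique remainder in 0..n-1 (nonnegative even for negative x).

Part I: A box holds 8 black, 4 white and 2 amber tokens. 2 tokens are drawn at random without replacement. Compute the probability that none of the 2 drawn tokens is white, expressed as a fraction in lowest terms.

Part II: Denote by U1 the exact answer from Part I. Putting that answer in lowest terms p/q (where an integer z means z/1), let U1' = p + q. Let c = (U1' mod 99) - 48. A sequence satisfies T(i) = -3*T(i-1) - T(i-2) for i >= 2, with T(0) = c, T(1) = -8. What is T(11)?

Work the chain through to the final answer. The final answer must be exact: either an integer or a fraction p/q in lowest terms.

-216103

Part I: total draws C(14,2) = 91; favorable C(10,2) = 45; P = 45/91; answer 45/91
Part II: U1 = 45/91; threaded value p + q = 136; c = -11; T(2) = -3*(-8) - 1*(-11) = 35; iterating: T(2)=35, T(3)=-97, T(4)=256, T(5)=-671, T(6)=1757, T(7)=-4600, T(8)=12043, T(9)=-31529, T(10)=82544, T(11)=-216103; answer -216103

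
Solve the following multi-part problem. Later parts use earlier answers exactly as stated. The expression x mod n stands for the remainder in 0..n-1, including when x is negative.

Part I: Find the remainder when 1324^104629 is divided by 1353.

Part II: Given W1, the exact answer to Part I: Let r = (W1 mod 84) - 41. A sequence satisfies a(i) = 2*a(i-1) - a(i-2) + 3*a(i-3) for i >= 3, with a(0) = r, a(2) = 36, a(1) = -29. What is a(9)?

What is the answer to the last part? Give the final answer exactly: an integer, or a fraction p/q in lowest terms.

Part I: squarings mod 1353: 1324^1=1324, 1324^2=841, 1324^4=1015, 1324^8=592, 1324^16=37, 1324^32=16, 1324^64=256, 1324^128=592, 1324^256=37, 1324^512=16, 1324^1024=256, 1324^2048=592, 1324^4096=37, 1324^8192=16, 1324^16384=256, 1324^32768=592, 1324^65536=37; 1324^104629 = 1324^1 * 1324^4 * 1324^16 * 1324^32 * 1324^128 * 1324^2048 * 1324^4096 * 1324^32768 * 1324^65536 = 850 (mod 1353); answer 850
Part II: W1 = 850; r = -31; a(3) = 2*(36) - 1*(-29) + 3*(-31) = 8; iterating: a(3)=8, a(4)=-107, a(5)=-114, a(6)=-97, a(7)=-401, a(8)=-1047, a(9)=-1984; answer -1984

-1984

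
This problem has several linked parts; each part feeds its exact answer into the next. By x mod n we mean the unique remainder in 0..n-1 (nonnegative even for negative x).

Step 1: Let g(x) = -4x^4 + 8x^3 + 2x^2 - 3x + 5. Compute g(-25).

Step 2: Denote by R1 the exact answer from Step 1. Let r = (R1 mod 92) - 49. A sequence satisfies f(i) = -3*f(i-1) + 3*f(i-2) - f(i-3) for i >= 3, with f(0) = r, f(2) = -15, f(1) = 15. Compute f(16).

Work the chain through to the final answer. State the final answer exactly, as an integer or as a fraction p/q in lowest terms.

-4890670923

Step 1: -4*(-25)^4 + 8*(-25)^3 + 2*(-25)^2 - 3*(-25)^1 + 5 = (-1562500) + (-125000) + (1250) + (75) + (5) = -1686170; answer -1686170
Step 2: R1 = -1686170; r = -43; f(3) = -3*(-15) + 3*(15) - 1*(-43) = 133; iterating: f(3)=133, f(4)=-459, f(5)=1791, f(6)=-6883, f(7)=26481, f(8)=-101883, f(9)=391975, f(10)=-1508055, f(11)=5801973, f(12)=-22322059, f(13)=85880151, f(14)=-330408603, f(15)=1271188321, f(16)=-4890670923; answer -4890670923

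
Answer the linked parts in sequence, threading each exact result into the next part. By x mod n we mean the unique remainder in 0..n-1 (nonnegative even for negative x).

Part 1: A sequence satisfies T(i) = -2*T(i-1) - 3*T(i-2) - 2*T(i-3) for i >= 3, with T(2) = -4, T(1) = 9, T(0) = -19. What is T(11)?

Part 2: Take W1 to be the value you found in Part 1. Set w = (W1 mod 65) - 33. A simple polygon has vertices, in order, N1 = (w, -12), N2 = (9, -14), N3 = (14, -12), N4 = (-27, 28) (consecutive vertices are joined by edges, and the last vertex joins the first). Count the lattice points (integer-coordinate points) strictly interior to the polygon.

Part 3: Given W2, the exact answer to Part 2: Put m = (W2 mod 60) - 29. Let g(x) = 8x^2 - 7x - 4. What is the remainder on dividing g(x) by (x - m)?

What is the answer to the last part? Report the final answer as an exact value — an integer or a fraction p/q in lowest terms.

Part 1: T(3) = -2*(-4) - 3*(9) - 2*(-19) = 19; iterating: T(3)=19, T(4)=-44, T(5)=39, T(6)=16, T(7)=-61, T(8)=-4, T(9)=159, T(10)=-184, T(11)=-101; answer -101
Part 2: W1 = -101; w = -4; cross terms: (-4*-14 - 9*-12)=164, (9*-12 - 14*-14)=88, (14*28 - -27*-12)=68, (-27*-12 - -4*28)=436; twice the area = |756| = 756; area = 378; boundary points = 1 + 1 + 1 + 1 = 4; strictly interior points = area - boundary/2 + 1 = 377; answer 377
Part 3: W2 = 377; m = -12; remainder = value at the root: 8*(-12)^2 - 7*(-12)^1 - 4 = (1152) + (84) + (-4) = 1232; answer 1232

1232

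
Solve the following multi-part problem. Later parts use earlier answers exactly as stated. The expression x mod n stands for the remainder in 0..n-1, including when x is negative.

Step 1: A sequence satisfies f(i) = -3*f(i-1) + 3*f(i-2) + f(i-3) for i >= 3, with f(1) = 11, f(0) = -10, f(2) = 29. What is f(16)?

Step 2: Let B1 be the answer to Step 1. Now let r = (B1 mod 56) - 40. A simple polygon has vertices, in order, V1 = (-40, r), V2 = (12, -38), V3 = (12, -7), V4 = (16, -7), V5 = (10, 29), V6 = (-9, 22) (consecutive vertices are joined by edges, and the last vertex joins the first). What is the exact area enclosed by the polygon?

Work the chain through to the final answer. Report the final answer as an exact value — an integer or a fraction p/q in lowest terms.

3689/2

Step 1: f(3) = -3*(29) + 3*(11) + 1*(-10) = -64; iterating: f(3)=-64, f(4)=290, f(5)=-1033, f(6)=3905, f(7)=-14524, f(8)=54254, f(9)=-202429, f(10)=755525, f(11)=-2819608, f(12)=10522970, f(13)=-39272209, f(14)=146565929, f(15)=-546991444, f(16)=2041399910; answer 2041399910
Step 2: B1 = 2041399910; r = 6; cross terms: (-40*-38 - 12*6)=1448, (12*-7 - 12*-38)=372, (12*-7 - 16*-7)=28, (16*29 - 10*-7)=534, (10*22 - -9*29)=481, (-9*6 - -40*22)=826; twice the area = |3689| = 3689; area = 3689/2; answer 3689/2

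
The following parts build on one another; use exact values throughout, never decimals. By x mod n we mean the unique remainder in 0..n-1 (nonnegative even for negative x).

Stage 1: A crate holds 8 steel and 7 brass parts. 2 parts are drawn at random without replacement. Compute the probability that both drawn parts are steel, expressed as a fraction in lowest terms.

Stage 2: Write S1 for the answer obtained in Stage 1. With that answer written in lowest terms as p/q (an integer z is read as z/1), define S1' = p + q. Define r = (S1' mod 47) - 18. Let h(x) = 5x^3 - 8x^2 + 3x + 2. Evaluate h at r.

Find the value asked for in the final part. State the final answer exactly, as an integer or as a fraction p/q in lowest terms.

Stage 1: total draws C(15,2) = 105; favorable C(8,2) = 28; P = 4/15; answer 4/15
Stage 2: S1 = 4/15; threaded value p + q = 19; r = 1; 5*(1)^3 - 8*(1)^2 + 3*(1)^1 + 2 = (5) + (-8) + (3) + (2) = 2; answer 2

2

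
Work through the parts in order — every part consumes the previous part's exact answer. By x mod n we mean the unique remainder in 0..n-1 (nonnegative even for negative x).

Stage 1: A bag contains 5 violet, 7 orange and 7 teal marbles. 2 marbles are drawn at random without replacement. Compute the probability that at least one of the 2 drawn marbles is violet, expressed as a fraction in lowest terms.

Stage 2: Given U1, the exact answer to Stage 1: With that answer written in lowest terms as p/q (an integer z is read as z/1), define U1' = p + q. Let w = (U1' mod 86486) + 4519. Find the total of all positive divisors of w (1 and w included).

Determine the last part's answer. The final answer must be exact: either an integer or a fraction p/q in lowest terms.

Stage 1: total draws C(19,2) = 171; complement C(14,2) = 91; favorable 171 - 91 = 80; P = 80/171; answer 80/171
Stage 2: U1 = 80/171; threaded value p + q = 251; w = 4770; 4770 = 2 * 3^2 * 5 * 53; sigma = (1 + 2) * (1 + 3 + 9) * (1 + 5) * (1 + 53) = 3 * 13 * 6 * 54 = 12636; answer 12636

12636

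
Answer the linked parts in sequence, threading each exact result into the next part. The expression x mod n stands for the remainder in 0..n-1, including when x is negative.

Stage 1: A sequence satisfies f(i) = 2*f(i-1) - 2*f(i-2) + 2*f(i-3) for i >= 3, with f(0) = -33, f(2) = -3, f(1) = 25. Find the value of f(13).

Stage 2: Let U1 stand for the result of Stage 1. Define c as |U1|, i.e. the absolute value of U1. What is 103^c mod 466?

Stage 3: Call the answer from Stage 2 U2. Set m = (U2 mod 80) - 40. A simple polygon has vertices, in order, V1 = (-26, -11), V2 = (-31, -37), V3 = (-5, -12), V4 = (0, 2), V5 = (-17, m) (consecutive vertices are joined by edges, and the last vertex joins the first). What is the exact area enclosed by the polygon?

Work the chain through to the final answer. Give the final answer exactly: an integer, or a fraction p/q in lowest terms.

Stage 1: f(3) = 2*(-3) - 2*(25) + 2*(-33) = -122; iterating: f(3)=-122, f(4)=-188, f(5)=-138, f(6)=-144, f(7)=-388, f(8)=-764, f(9)=-1040, f(10)=-1328, f(11)=-2104, f(12)=-3632, f(13)=-5712; answer -5712
Stage 2: U1 = -5712; c = 5712; squarings mod 466: 103^1=103, 103^2=357, 103^4=231, 103^8=237, 103^16=249, 103^32=23, 103^64=63, 103^128=241, 103^256=297, 103^512=135, 103^1024=51, 103^2048=271, 103^4096=279; 103^5712 = 103^16 * 103^64 * 103^512 * 103^1024 * 103^4096 = 361 (mod 466); answer 361
Stage 3: U2 = 361; m = 1; cross terms: (-26*-37 - -31*-11)=621, (-31*-12 - -5*-37)=187, (-5*2 - 0*-12)=-10, (0*1 - -17*2)=34, (-17*-11 - -26*1)=213; twice the area = |1045| = 1045; area = 1045/2; answer 1045/2

1045/2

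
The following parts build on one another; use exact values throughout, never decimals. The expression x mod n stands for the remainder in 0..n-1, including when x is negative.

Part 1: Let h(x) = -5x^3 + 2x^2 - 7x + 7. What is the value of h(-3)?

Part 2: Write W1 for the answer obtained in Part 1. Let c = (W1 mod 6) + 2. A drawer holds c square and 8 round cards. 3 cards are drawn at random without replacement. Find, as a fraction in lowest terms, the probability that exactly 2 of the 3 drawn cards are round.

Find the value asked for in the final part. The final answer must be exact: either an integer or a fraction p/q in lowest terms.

Part 1: -5*(-3)^3 + 2*(-3)^2 - 7*(-3)^1 + 7 = (135) + (18) + (21) + (7) = 181; answer 181
Part 2: W1 = 181; c = 3; total draws C(11,3) = 165; favorable C(8,2)*C(3,1) = 84; P = 28/55; answer 28/55

28/55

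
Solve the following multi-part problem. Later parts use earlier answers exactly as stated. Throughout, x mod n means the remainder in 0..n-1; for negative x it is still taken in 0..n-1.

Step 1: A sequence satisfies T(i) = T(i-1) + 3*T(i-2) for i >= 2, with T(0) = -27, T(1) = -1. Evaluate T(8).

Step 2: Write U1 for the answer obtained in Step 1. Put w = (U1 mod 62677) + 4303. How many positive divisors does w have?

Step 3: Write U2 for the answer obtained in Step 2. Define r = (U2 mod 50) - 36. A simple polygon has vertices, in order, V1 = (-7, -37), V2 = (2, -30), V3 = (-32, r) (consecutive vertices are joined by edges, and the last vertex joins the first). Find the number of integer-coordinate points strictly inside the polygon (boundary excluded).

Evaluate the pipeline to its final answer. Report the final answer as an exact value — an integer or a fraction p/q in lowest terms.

Step 1: T(2) = 1*(-1) + 3*(-27) = -82; iterating: T(2)=-82, T(3)=-85, T(4)=-331, T(5)=-586, T(6)=-1579, T(7)=-3337, T(8)=-8074; answer -8074
Step 2: U1 = -8074; w = 58906; 58906 = 2 * 29453; number of divisors = (1+1) * (1+1) = 4; answer 4
Step 3: U2 = 4; r = -32; cross terms: (-7*-30 - 2*-37)=284, (2*-32 - -32*-30)=-1024, (-32*-37 - -7*-32)=960; twice the area = |220| = 220; area = 110; boundary points = 1 + 2 + 5 = 8; strictly interior points = area - boundary/2 + 1 = 107; answer 107

107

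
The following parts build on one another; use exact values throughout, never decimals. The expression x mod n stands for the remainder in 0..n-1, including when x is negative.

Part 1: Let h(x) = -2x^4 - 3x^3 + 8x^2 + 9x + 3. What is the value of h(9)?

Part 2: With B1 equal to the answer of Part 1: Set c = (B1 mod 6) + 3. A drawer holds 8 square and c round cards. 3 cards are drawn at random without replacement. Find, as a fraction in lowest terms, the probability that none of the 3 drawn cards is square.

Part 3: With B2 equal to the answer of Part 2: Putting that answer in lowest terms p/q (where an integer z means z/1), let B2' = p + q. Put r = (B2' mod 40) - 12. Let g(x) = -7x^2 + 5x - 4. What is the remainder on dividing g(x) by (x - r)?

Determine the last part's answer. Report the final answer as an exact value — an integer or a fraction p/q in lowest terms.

-96

Part 1: -2*(9)^4 - 3*(9)^3 + 8*(9)^2 + 9*(9)^1 + 3 = (-13122) + (-2187) + (648) + (81) + (3) = -14577; answer -14577
Part 2: B1 = -14577; c = 6; total draws C(14,3) = 364; favorable C(6,3) = 20; P = 5/91; answer 5/91
Part 3: B2 = 5/91; threaded value p + q = 96; r = 4; remainder = value at the root: -7*(4)^2 + 5*(4)^1 - 4 = (-112) + (20) + (-4) = -96; answer -96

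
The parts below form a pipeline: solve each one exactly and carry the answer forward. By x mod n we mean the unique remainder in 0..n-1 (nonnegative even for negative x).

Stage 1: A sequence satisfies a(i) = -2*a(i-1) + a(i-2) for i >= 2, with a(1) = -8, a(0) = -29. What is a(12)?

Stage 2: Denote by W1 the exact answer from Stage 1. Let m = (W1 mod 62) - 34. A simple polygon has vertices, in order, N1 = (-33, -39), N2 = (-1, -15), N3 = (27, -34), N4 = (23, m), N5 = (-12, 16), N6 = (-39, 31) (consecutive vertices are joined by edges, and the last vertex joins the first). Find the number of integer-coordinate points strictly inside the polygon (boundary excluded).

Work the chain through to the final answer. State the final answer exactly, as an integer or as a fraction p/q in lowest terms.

Stage 1: a(2) = -2*(-8) + 1*(-29) = -13; iterating: a(2)=-13, a(3)=18, a(4)=-49, a(5)=116, a(6)=-281, a(7)=678, a(8)=-1637, a(9)=3952, a(10)=-9541, a(11)=23034, a(12)=-55609; answer -55609
Stage 2: W1 = -55609; m = -29; cross terms: (-33*-15 - -1*-39)=456, (-1*-34 - 27*-15)=439, (27*-29 - 23*-34)=-1, (23*16 - -12*-29)=20, (-12*31 - -39*16)=252, (-39*-39 - -33*31)=2544; twice the area = |3710| = 3710; area = 1855; boundary points = 8 + 1 + 1 + 5 + 3 + 2 = 20; strictly interior points = area - boundary/2 + 1 = 1846; answer 1846

1846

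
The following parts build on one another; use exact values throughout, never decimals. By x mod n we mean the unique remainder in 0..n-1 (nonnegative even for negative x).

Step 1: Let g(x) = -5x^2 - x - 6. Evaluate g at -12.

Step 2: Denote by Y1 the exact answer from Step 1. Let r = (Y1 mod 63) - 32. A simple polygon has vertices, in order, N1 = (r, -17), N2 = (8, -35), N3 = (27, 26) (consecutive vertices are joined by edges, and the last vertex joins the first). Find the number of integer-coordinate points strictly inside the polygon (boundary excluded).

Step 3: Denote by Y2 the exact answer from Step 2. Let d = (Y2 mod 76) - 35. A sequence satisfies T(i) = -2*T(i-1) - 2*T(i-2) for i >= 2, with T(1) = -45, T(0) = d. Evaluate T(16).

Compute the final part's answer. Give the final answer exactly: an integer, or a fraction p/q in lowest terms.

-512

Step 1: -5*(-12)^2 - 1*(-12)^1 - 6 = (-720) + (12) + (-6) = -714; answer -714
Step 2: Y1 = -714; r = 10; cross terms: (10*-35 - 8*-17)=-214, (8*26 - 27*-35)=1153, (27*-17 - 10*26)=-719; twice the area = |220| = 220; area = 110; boundary points = 2 + 1 + 1 = 4; strictly interior points = area - boundary/2 + 1 = 109; answer 109
Step 3: Y2 = 109; d = -2; T(2) = -2*(-45) - 2*(-2) = 94; iterating: T(2)=94, T(3)=-98, T(4)=8, T(5)=180, T(6)=-376, T(7)=392, T(8)=-32, T(9)=-720, T(10)=1504, T(11)=-1568, T(12)=128, T(13)=2880, T(14)=-6016, T(15)=6272, T(16)=-512; answer -512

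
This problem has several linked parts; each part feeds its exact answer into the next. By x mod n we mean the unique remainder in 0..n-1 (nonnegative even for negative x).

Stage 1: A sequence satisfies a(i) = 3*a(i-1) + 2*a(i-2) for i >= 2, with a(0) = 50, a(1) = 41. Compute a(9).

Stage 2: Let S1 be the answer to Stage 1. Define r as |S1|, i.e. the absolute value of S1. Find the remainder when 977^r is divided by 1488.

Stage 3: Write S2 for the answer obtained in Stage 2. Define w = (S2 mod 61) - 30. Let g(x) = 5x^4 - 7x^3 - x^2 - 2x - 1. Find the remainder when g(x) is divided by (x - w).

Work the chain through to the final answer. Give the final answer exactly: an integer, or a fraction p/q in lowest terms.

Stage 1: a(2) = 3*(41) + 2*(50) = 223; iterating: a(2)=223, a(3)=751, a(4)=2699, a(5)=9599, a(6)=34195, a(7)=121783, a(8)=433739, a(9)=1544783; answer 1544783
Stage 2: S1 = 1544783; r = 1544783; squarings mod 1488: 977^1=977, 977^2=721, 977^4=529, 977^8=97, 977^16=481, 977^32=721, 977^64=529, 977^128=97, 977^256=481, 977^512=721, 977^1024=529, 977^2048=97, 977^4096=481, 977^8192=721, 977^16384=529, 977^32768=97, 977^65536=481, 977^131072=721, 977^262144=529, 977^524288=97, 977^1048576=481; 977^1544783 = 977^1 * 977^2 * 977^4 * 977^8 * 977^64 * 977^512 * 977^4096 * 977^32768 * 977^65536 * 977^131072 * 977^262144 * 977^1048576 = 593 (mod 1488); answer 593
Stage 3: S2 = 593; w = 14; remainder = value at the root: 5*(14)^4 - 7*(14)^3 - 1*(14)^2 - 2*(14)^1 - 1 = (192080) + (-19208) + (-196) + (-28) + (-1) = 172647; answer 172647

172647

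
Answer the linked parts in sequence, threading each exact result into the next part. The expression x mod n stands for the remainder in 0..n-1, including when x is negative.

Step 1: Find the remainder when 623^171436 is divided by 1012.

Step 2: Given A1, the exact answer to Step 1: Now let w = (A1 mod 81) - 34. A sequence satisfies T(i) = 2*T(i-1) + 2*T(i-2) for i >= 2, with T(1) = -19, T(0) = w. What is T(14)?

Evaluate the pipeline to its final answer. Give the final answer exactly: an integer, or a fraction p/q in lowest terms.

-533120

Step 1: squarings mod 1012: 623^1=623, 623^2=533, 623^4=729, 623^8=141, 623^16=653, 623^32=357, 623^64=949, 623^128=933, 623^256=169, 623^512=225, 623^1024=25, 623^2048=625, 623^4096=1005, 623^8192=49, 623^16384=377, 623^32768=449, 623^65536=213, 623^131072=841; 623^171436 = 623^4 * 623^8 * 623^32 * 623^128 * 623^256 * 623^1024 * 623^2048 * 623^4096 * 623^32768 * 623^131072 = 301 (mod 1012); answer 301
Step 2: A1 = 301; w = 24; T(2) = 2*(-19) + 2*(24) = 10; iterating: T(2)=10, T(3)=-18, T(4)=-16, T(5)=-68, T(6)=-168, T(7)=-472, T(8)=-1280, T(9)=-3504, T(10)=-9568, T(11)=-26144, T(12)=-71424, T(13)=-195136, T(14)=-533120; answer -533120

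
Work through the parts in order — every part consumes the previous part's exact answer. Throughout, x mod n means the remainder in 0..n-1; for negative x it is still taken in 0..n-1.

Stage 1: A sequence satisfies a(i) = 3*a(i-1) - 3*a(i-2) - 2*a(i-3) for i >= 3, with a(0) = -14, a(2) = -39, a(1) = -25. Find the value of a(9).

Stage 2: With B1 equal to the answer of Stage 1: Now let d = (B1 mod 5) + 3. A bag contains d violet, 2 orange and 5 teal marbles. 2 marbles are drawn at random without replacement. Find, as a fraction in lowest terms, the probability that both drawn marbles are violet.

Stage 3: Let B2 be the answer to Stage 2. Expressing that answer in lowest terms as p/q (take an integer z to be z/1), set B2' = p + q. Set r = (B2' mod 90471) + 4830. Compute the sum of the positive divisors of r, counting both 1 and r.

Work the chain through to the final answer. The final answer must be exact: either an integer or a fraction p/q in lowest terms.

Stage 1: a(3) = 3*(-39) - 3*(-25) - 2*(-14) = -14; iterating: a(3)=-14, a(4)=125, a(5)=495, a(6)=1138, a(7)=1679, a(8)=633, a(9)=-5414; answer -5414
Stage 2: B1 = -5414; d = 4; total draws C(11,2) = 55; favorable C(4,2) = 6; P = 6/55; answer 6/55
Stage 3: B2 = 6/55; threaded value p + q = 61; r = 4891; 4891 = 67 * 73; sigma = (1 + 67) * (1 + 73) = 68 * 74 = 5032; answer 5032

5032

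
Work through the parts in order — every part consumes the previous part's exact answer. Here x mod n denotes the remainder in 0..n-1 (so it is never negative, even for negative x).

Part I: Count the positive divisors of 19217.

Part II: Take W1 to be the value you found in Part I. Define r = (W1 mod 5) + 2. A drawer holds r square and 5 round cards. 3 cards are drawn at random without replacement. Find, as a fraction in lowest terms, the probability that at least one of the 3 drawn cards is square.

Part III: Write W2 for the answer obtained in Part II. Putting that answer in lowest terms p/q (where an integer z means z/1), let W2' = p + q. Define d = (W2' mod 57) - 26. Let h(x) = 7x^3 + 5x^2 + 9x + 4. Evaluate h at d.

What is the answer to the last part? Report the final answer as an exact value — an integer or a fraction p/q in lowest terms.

-46375

Part I: 19217 = 11 * 1747; number of divisors = (1+1) * (1+1) = 4; answer 4
Part II: W1 = 4; r = 6; total draws C(11,3) = 165; complement C(5,3) = 10; favorable 165 - 10 = 155; P = 31/33; answer 31/33
Part III: W2 = 31/33; threaded value p + q = 64; d = -19; 7*(-19)^3 + 5*(-19)^2 + 9*(-19)^1 + 4 = (-48013) + (1805) + (-171) + (4) = -46375; answer -46375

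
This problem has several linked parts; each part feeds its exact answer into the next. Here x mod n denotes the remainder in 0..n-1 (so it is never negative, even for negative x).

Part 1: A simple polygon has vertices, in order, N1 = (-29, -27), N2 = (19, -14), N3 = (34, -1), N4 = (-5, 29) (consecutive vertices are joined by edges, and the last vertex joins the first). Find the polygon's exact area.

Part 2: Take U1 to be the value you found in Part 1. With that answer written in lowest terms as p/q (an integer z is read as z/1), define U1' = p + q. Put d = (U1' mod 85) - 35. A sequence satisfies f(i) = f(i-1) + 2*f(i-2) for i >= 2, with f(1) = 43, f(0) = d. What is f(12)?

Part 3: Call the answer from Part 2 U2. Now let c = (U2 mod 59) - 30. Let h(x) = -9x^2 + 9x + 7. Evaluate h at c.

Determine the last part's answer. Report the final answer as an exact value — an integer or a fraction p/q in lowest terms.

Part 1: cross terms: (-29*-14 - 19*-27)=919, (19*-1 - 34*-14)=457, (34*29 - -5*-1)=981, (-5*-27 - -29*29)=976; twice the area = |3333| = 3333; area = 3333/2; answer 3333/2
Part 2: U1 = 3333/2; threaded value p + q = 3335; d = -15; f(2) = 1*(43) + 2*(-15) = 13; iterating: f(2)=13, f(3)=99, f(4)=125, f(5)=323, f(6)=573, f(7)=1219, f(8)=2365, f(9)=4803, f(10)=9533, f(11)=19139, f(12)=38205; answer 38205
Part 3: U2 = 38205; c = 2; -9*(2)^2 + 9*(2)^1 + 7 = (-36) + (18) + (7) = -11; answer -11

-11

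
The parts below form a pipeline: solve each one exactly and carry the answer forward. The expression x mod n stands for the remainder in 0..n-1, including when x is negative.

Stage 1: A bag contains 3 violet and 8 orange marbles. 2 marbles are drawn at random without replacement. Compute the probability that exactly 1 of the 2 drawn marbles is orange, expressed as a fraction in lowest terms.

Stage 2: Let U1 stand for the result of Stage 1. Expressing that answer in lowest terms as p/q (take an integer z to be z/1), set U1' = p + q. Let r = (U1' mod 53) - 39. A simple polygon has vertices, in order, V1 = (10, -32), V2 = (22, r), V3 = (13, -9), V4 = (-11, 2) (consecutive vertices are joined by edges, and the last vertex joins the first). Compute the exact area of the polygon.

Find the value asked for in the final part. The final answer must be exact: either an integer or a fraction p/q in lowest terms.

Stage 1: total draws C(11,2) = 55; favorable C(8,1)*C(3,1) = 24; P = 24/55; answer 24/55
Stage 2: U1 = 24/55; threaded value p + q = 79; r = -13; cross terms: (10*-13 - 22*-32)=574, (22*-9 - 13*-13)=-29, (13*2 - -11*-9)=-73, (-11*-32 - 10*2)=332; twice the area = |804| = 804; area = 402; answer 402

402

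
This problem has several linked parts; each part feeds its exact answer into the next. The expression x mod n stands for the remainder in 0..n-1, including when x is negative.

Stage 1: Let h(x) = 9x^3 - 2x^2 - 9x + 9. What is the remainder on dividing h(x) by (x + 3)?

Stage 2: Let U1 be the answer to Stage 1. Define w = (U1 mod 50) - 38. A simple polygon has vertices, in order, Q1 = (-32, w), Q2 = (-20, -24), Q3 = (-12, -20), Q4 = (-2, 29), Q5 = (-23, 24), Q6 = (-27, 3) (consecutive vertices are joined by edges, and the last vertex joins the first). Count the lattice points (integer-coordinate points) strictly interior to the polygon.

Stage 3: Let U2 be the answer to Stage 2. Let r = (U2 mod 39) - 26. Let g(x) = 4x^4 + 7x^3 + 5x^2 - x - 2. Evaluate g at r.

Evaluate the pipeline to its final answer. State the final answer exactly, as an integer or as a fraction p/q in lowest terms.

95746

Stage 1: remainder = value at the root: 9*(-3)^3 - 2*(-3)^2 - 9*(-3)^1 + 9 = (-243) + (-18) + (27) + (9) = -225; answer -225
Stage 2: U1 = -225; w = -13; cross terms: (-32*-24 - -20*-13)=508, (-20*-20 - -12*-24)=112, (-12*29 - -2*-20)=-388, (-2*24 - -23*29)=619, (-23*3 - -27*24)=579, (-27*-13 - -32*3)=447; twice the area = |1877| = 1877; area = 1877/2; boundary points = 1 + 4 + 1 + 1 + 1 + 1 = 9; strictly interior points = area - boundary/2 + 1 = 935; answer 935
Stage 3: U2 = 935; r = 12; 4*(12)^4 + 7*(12)^3 + 5*(12)^2 - 1*(12)^1 - 2 = (82944) + (12096) + (720) + (-12) + (-2) = 95746; answer 95746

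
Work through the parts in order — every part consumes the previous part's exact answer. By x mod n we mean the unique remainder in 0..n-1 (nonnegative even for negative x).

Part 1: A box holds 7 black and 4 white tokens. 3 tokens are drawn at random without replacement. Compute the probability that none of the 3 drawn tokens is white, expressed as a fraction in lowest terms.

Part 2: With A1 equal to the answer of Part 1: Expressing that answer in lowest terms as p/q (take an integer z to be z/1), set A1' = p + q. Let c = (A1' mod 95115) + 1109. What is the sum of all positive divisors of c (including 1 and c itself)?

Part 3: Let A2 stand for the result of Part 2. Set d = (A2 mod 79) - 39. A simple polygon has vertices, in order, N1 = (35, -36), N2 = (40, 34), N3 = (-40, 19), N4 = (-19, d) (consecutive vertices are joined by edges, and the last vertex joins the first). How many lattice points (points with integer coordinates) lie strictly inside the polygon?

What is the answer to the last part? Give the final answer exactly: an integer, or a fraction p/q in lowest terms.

3042

Part 1: total draws C(11,3) = 165; favorable C(7,3) = 35; P = 7/33; answer 7/33
Part 2: A1 = 7/33; threaded value p + q = 40; c = 1149; 1149 = 3 * 383; sigma = (1 + 3) * (1 + 383) = 4 * 384 = 1536; answer 1536
Part 3: A2 = 1536; d = -4; cross terms: (35*34 - 40*-36)=2630, (40*19 - -40*34)=2120, (-40*-4 - -19*19)=521, (-19*-36 - 35*-4)=824; twice the area = |6095| = 6095; area = 6095/2; boundary points = 5 + 5 + 1 + 2 = 13; strictly interior points = area - boundary/2 + 1 = 3042; answer 3042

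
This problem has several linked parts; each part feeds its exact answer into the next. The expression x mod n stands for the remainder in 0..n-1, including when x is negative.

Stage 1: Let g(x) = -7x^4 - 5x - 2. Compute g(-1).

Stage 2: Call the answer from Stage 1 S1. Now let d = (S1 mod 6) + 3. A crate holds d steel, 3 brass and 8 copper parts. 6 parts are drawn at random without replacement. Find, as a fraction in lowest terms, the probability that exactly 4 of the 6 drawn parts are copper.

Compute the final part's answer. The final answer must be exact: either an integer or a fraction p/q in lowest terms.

35/143

Stage 1: -7*(-1)^4 - 5*(-1)^1 - 2 = (-7) + (5) + (-2) = -4; answer -4
Stage 2: S1 = -4; d = 5; total draws C(16,6) = 8008; favorable C(8,4)*C(8,2) = 1960; P = 35/143; answer 35/143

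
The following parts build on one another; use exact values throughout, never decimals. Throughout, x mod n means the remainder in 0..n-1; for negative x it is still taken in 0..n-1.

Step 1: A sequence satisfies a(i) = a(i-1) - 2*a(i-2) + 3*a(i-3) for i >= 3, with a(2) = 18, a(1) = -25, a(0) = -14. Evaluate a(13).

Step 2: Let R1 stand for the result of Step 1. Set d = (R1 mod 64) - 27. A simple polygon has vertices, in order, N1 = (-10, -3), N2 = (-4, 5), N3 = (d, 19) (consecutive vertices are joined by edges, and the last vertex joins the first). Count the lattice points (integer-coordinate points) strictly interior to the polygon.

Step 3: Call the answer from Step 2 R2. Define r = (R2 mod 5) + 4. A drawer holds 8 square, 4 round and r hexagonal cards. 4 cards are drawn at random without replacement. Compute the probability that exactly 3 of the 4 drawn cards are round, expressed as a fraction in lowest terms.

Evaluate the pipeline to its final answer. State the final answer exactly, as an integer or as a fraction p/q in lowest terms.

14/765

Step 1: a(3) = 1*(18) - 2*(-25) + 3*(-14) = 26; iterating: a(3)=26, a(4)=-85, a(5)=-83, a(6)=165, a(7)=76, a(8)=-503, a(9)=-160, a(10)=1074, a(11)=-115, a(12)=-2743, a(13)=709; answer 709
Step 2: R1 = 709; d = -22; cross terms: (-10*5 - -4*-3)=-62, (-4*19 - -22*5)=34, (-22*-3 - -10*19)=256; twice the area = |228| = 228; area = 114; boundary points = 2 + 2 + 2 = 6; strictly interior points = area - boundary/2 + 1 = 112; answer 112
Step 3: R2 = 112; r = 6; total draws C(18,4) = 3060; favorable C(4,3)*C(14,1) = 56; P = 14/765; answer 14/765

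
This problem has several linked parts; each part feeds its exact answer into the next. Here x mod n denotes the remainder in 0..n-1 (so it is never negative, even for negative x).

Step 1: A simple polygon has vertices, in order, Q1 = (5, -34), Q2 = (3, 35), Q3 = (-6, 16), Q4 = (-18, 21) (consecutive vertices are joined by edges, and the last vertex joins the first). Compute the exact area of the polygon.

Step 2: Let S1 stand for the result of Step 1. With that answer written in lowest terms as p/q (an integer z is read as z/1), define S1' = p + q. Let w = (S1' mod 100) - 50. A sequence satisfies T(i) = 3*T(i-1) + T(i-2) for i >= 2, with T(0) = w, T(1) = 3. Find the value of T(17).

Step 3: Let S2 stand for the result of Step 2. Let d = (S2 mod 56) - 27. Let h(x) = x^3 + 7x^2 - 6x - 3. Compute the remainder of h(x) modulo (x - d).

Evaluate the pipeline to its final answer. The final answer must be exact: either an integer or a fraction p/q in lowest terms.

Step 1: cross terms: (5*35 - 3*-34)=277, (3*16 - -6*35)=258, (-6*21 - -18*16)=162, (-18*-34 - 5*21)=507; twice the area = |1204| = 1204; area = 602; answer 602
Step 2: S1 = 602; threaded value p + q = 603; w = -47; T(2) = 3*(3) + 1*(-47) = -38; iterating: T(2)=-38, T(3)=-111, T(4)=-371, T(5)=-1224, T(6)=-4043, T(7)=-13353, T(8)=-44102, T(9)=-145659, T(10)=-481079, T(11)=-1588896, T(12)=-5247767, T(13)=-17332197, T(14)=-57244358, T(15)=-189065271, T(16)=-624440171, T(17)=-2062385784; answer -2062385784
Step 3: S2 = -2062385784; d = -3; remainder = value at the root: 1*(-3)^3 + 7*(-3)^2 - 6*(-3)^1 - 3 = (-27) + (63) + (18) + (-3) = 51; answer 51

51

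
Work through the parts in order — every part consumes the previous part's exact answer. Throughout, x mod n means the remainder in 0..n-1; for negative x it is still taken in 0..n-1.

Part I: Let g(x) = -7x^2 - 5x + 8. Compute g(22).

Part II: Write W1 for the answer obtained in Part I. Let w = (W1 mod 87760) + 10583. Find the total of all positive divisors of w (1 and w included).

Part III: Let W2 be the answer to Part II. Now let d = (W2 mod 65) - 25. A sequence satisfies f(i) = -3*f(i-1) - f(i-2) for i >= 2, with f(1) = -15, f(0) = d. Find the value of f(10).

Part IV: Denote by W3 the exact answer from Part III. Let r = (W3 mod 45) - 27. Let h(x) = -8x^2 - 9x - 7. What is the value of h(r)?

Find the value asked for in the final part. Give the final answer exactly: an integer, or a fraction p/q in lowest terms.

Part I: -7*(22)^2 - 5*(22)^1 + 8 = (-3388) + (-110) + (8) = -3490; answer -3490
Part II: W1 = -3490; w = 94853; 94853 = 11 * 8623; sigma = (1 + 11) * (1 + 8623) = 12 * 8624 = 103488; answer 103488
Part III: W2 = 103488; d = -17; f(2) = -3*(-15) - 1*(-17) = 62; iterating: f(2)=62, f(3)=-171, f(4)=451, f(5)=-1182, f(6)=3095, f(7)=-8103, f(8)=21214, f(9)=-55539, f(10)=145403; answer 145403
Part IV: W3 = 145403; r = -19; -8*(-19)^2 - 9*(-19)^1 - 7 = (-2888) + (171) + (-7) = -2724; answer -2724

-2724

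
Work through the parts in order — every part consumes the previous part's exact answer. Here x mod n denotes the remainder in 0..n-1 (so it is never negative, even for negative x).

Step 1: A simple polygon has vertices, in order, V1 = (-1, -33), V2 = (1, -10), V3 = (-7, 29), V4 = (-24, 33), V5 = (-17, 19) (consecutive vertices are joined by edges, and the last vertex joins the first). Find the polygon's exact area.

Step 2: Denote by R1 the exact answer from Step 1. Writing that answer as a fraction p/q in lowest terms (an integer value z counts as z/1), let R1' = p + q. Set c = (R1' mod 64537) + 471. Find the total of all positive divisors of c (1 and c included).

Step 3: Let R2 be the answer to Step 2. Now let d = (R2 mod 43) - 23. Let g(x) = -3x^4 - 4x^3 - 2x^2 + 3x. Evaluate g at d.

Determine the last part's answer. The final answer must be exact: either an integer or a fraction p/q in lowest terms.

Step 1: cross terms: (-1*-10 - 1*-33)=43, (1*29 - -7*-10)=-41, (-7*33 - -24*29)=465, (-24*19 - -17*33)=105, (-17*-33 - -1*19)=580; twice the area = |1152| = 1152; area = 576; answer 576
Step 2: R1 = 576; threaded value p + q = 577; c = 1048; 1048 = 2^3 * 131; sigma = (1 + 2 + 4 + 8) * (1 + 131) = 15 * 132 = 1980; answer 1980
Step 3: R2 = 1980; d = -21; -3*(-21)^4 - 4*(-21)^3 - 2*(-21)^2 + 3*(-21)^1 = (-583443) + (37044) + (-882) + (-63) = -547344; answer -547344

-547344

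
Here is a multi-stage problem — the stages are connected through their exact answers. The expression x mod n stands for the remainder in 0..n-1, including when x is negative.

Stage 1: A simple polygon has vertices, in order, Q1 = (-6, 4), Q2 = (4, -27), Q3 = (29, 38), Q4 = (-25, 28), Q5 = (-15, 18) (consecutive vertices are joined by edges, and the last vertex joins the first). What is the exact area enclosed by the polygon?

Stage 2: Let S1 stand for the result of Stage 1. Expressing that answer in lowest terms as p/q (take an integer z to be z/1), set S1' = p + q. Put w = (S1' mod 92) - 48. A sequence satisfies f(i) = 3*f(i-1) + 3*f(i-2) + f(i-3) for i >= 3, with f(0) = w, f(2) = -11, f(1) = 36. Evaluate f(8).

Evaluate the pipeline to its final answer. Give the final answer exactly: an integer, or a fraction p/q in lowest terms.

25903

Stage 1: cross terms: (-6*-27 - 4*4)=146, (4*38 - 29*-27)=935, (29*28 - -25*38)=1762, (-25*18 - -15*28)=-30, (-15*4 - -6*18)=48; twice the area = |2861| = 2861; area = 2861/2; answer 2861/2
Stage 2: S1 = 2861/2; threaded value p + q = 2863; w = -37; f(3) = 3*(-11) + 3*(36) + 1*(-37) = 38; iterating: f(3)=38, f(4)=117, f(5)=454, f(6)=1751, f(7)=6732, f(8)=25903; answer 25903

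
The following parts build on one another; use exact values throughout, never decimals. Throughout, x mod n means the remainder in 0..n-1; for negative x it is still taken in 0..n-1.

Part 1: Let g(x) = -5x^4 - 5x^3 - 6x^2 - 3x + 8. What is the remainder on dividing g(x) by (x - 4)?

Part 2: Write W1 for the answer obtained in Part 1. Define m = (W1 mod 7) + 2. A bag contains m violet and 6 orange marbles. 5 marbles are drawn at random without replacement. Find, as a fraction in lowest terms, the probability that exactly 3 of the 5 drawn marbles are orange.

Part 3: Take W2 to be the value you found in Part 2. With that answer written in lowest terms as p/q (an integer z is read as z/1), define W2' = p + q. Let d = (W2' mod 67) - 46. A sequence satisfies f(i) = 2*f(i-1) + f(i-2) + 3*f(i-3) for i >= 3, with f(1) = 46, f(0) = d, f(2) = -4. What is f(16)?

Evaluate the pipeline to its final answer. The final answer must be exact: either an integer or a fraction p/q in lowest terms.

15028800

Part 1: remainder = value at the root: -5*(4)^4 - 5*(4)^3 - 6*(4)^2 - 3*(4)^1 + 8 = (-1280) + (-320) + (-96) + (-12) + (8) = -1700; answer -1700
Part 2: W1 = -1700; m = 3; total draws C(9,5) = 126; favorable C(6,3)*C(3,2) = 60; P = 10/21; answer 10/21
Part 3: W2 = 10/21; threaded value p + q = 31; d = -15; f(3) = 2*(-4) + 1*(46) + 3*(-15) = -7; iterating: f(3)=-7, f(4)=120, f(5)=221, f(6)=541, f(7)=1663, f(8)=4530, f(9)=12346, f(10)=34211, f(11)=94358, f(12)=259965, f(13)=716921, f(14)=1976881, f(15)=5450578, f(16)=15028800; answer 15028800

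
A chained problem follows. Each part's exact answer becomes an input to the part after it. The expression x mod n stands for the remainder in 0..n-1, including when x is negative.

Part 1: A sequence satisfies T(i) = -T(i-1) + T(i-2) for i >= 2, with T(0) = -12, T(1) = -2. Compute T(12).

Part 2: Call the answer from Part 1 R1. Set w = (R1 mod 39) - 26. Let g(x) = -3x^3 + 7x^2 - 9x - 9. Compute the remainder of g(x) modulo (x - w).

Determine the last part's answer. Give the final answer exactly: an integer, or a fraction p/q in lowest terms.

57685

Part 1: T(2) = -1*(-2) + 1*(-12) = -10; iterating: T(2)=-10, T(3)=8, T(4)=-18, T(5)=26, T(6)=-44, T(7)=70, T(8)=-114, T(9)=184, T(10)=-298, T(11)=482, T(12)=-780; answer -780
Part 2: R1 = -780; w = -26; remainder = value at the root: -3*(-26)^3 + 7*(-26)^2 - 9*(-26)^1 - 9 = (52728) + (4732) + (234) + (-9) = 57685; answer 57685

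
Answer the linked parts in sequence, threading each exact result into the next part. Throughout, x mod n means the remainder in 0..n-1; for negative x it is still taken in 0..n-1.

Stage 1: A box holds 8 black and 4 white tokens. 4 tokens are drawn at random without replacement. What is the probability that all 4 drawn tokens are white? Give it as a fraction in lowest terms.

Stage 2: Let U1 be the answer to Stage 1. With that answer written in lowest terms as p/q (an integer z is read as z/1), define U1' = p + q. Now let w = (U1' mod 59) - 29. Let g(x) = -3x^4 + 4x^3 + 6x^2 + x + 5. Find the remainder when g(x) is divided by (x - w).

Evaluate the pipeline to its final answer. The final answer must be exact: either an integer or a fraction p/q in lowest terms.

Stage 1: total draws C(12,4) = 495; favorable C(4,4) = 1; P = 1/495; answer 1/495
Stage 2: U1 = 1/495; threaded value p + q = 496; w = -5; remainder = value at the root: -3*(-5)^4 + 4*(-5)^3 + 6*(-5)^2 + 1*(-5)^1 + 5 = (-1875) + (-500) + (150) + (-5) + (5) = -2225; answer -2225

-2225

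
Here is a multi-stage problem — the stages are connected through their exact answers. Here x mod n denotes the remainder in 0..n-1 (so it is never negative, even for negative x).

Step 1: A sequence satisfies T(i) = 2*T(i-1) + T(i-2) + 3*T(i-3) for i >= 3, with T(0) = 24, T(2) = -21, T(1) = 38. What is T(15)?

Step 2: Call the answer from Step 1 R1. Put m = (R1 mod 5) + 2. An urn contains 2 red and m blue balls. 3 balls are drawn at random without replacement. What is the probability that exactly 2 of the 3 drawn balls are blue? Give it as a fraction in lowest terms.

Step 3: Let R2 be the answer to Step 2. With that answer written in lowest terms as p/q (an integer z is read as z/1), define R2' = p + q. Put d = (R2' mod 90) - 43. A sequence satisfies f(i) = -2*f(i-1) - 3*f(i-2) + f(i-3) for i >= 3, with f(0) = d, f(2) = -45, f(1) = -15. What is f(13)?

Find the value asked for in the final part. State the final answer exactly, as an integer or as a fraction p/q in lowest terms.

-66407

Step 1: T(3) = 2*(-21) + 1*(38) + 3*(24) = 68; iterating: T(3)=68, T(4)=229, T(5)=463, T(6)=1359, T(7)=3868, T(8)=10484, T(9)=28913, T(10)=79914, T(11)=220193, T(12)=607039, T(13)=1674013, T(14)=4615644, T(15)=12726418; answer 12726418
Step 2: R1 = 12726418; m = 5; total draws C(7,3) = 35; favorable C(5,2)*C(2,1) = 20; P = 4/7; answer 4/7
Step 3: R2 = 4/7; threaded value p + q = 11; d = -32; f(3) = -2*(-45) - 3*(-15) + 1*(-32) = 103; iterating: f(3)=103, f(4)=-86, f(5)=-182, f(6)=725, f(7)=-990, f(8)=-377, f(9)=4449, f(10)=-8757, f(11)=3790, f(12)=23140, f(13)=-66407; answer -66407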